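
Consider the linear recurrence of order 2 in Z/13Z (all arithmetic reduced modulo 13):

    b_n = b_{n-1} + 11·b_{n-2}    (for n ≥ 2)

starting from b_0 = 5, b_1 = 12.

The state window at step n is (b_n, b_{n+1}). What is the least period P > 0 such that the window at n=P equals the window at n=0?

n=0: window = (5, 12)
n=1: window = (12, 2)
n=2: window = (2, 4)
n=3: window = (4, 0)
n=4: window = (0, 5)
n=5: window = (5, 5)
n=6: window = (5, 8)
n=7: window = (8, 11)
n=8: window = (11, 8)
n=9: window = (8, 12)
n=10: window = (12, 9)
n=11: window = (9, 11)
n=12: window = (11, 6)
n=13: window = (6, 10)
n=14: window = (10, 11)
n=15: window = (11, 4)
n=16: window = (4, 8)
n=17: window = (8, 0)
n=18: window = (0, 10)
n=19: window = (10, 10)
n=20: window = (10, 3)
n=21: window = (3, 9)
n=22: window = (9, 3)
n=23: window = (3, 11)
n=24: window = (11, 5)
n=25: window = (5, 9)
n=26: window = (9, 12)
n=27: window = (12, 7)
n=28: window = (7, 9)
n=29: window = (9, 8)
n=30: window = (8, 3)
n=31: window = (3, 0)
n=32: window = (0, 7)
n=33: window = (7, 7)
n=34: window = (7, 6)
n=35: window = (6, 5)
n=36: window = (5, 6)
n=37: window = (6, 9)
n=38: window = (9, 10)
n=39: window = (10, 5)
n=40: window = (5, 11)
…
n=166: window = (12, 3)
n=167: window = (3, 5)
n=168: window = (5, 12)
window at n=168 equals window at n=0 → period = 168

168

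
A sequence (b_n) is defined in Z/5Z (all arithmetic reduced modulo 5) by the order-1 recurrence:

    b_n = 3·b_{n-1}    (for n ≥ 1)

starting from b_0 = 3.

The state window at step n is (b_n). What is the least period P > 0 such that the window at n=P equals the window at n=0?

4

n=0: window = (3)
n=1: window = (4)
n=2: window = (2)
n=3: window = (1)
n=4: window = (3)
window at n=4 equals window at n=0 → period = 4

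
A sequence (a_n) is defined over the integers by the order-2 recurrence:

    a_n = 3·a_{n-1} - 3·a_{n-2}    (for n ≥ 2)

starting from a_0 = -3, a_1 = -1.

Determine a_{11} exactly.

a_2 = 3·-1 + -3·-3 = 6
a_3 = 3·6 + -3·-1 = 21
a_4 = 3·21 + -3·6 = 45
a_5 = 3·45 + -3·21 = 72
a_6 = 3·72 + -3·45 = 81
a_7 = 3·81 + -3·72 = 27
a_8 = 3·27 + -3·81 = -162
a_9 = 3·-162 + -3·27 = -567
a_10 = 3·-567 + -3·-162 = -1215
a_11 = 3·-1215 + -3·-567 = -1944

-1944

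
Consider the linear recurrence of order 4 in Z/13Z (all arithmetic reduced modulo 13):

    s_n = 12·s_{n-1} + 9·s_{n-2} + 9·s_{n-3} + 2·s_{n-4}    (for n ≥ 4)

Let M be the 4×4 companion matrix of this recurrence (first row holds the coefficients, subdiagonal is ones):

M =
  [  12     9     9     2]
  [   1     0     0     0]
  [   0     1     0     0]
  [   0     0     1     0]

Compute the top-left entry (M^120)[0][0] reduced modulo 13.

7

(M^120)[0][0] is the top entry after applying M 120 times to the unit state (1, 0, 0, 0). Equivalently it is h_{123} for the auxiliary sequence (h_n) obeying the same recurrence with h_3 = 1 and h_i = 0 for 0 ≤ i < 3:
h_4 = 12·1 + 9·0 + 9·0 + 2·0 = 12
h_5 = 12·12 + 9·1 + 9·0 + 2·0 = 10
h_6 = 12·10 + 9·12 + 9·1 + 2·0 = 3
h_7 = 12·3 + 9·10 + 9·12 + 2·1 = 2
h_8 = 12·2 + 9·3 + 9·10 + 2·12 = 9
h_9 = 12·9 + 9·2 + 9·3 + 2·10 = 4
h_10 = 12·4 + 9·9 + 9·2 + 2·3 = 10
h_11 = 12·10 + 9·4 + 9·9 + 2·2 = 7
h_12 = 12·7 + 9·10 + 9·4 + 2·9 = 7
h_13 = 12·7 + 9·7 + 9·10 + 2·4 = 11
h_14 = 12·11 + 9·7 + 9·7 + 2·10 = 5
h_15 = 12·5 + 9·11 + 9·7 + 2·7 = 2
h_16 = 12·2 + 9·5 + 9·11 + 2·7 = 0
h_17 = 12·0 + 9·2 + 9·5 + 2·11 = 7
h_18 = 12·7 + 9·0 + 9·2 + 2·5 = 8
h_19 = 12·8 + 9·7 + 9·0 + 2·2 = 7
h_20 = 12·7 + 9·8 + 9·7 + 2·0 = 11
h_21 = 12·11 + 9·7 + 9·8 + 2·7 = 8
h_22 = 12·8 + 9·11 + 9·7 + 2·8 = 1
h_23 = 12·1 + 9·8 + 9·11 + 2·7 = 2
h_24 = 12·2 + 9·1 + 9·8 + 2·11 = 10
h_25 = 12·10 + 9·2 + 9·1 + 2·8 = 7
h_26 = 12·7 + 9·10 + 9·2 + 2·1 = 12
h_27 = 12·12 + 9·7 + 9·10 + 2·2 = 2
h_28 = 12·2 + 9·12 + 9·7 + 2·10 = 7
h_29 = 12·7 + 9·2 + 9·12 + 2·7 = 3
h_30 = 12·3 + 9·7 + 9·2 + 2·12 = 11
h_31 = 12·11 + 9·3 + 9·7 + 2·2 = 5
h_32 = 12·5 + 9·11 + 9·3 + 2·7 = 5
h_33 = 12·5 + 9·5 + 9·11 + 2·3 = 2
h_34 = 12·2 + 9·5 + 9·5 + 2·11 = 6
h_35 = 12·6 + 9·2 + 9·5 + 2·5 = 2
h_36 = 12·2 + 9·6 + 9·2 + 2·5 = 2
h_37 = 12·2 + 9·2 + 9·6 + 2·2 = 9
h_38 = 12·9 + 9·2 + 9·2 + 2·6 = 0
h_39 = 12·0 + 9·9 + 9·2 + 2·2 = 12
h_40 = 12·12 + 9·0 + 9·9 + 2·2 = 8
h_41 = 12·8 + 9·12 + 9·0 + 2·9 = 1
h_42 = 12·1 + 9·8 + 9·12 + 2·0 = 10
h_43 = 12·10 + 9·1 + 9·8 + 2·12 = 4
h_44 = 12·4 + 9·10 + 9·1 + 2·8 = 7
h_45 = 12·7 + 9·4 + 9·10 + 2·1 = 4
h_46 = 12·4 + 9·7 + 9·4 + 2·10 = 11
h_47 = 12·11 + 9·4 + 9·7 + 2·4 = 5
h_48 = 12·5 + 9·11 + 9·4 + 2·7 = 1
h_49 = 12·1 + 9·5 + 9·11 + 2·4 = 8
h_50 = 12·8 + 9·1 + 9·5 + 2·11 = 3
h_51 = 12·3 + 9·8 + 9·1 + 2·5 = 10
h_52 = 12·10 + 9·3 + 9·8 + 2·1 = 0
h_53 = 12·0 + 9·10 + 9·3 + 2·8 = 3
h_54 = 12·3 + 9·0 + 9·10 + 2·3 = 2
h_55 = 12·2 + 9·3 + 9·0 + 2·10 = 6
h_56 = 12·6 + 9·2 + 9·3 + 2·0 = 0
h_57 = 12·0 + 9·6 + 9·2 + 2·3 = 0
h_58 = 12·0 + 9·0 + 9·6 + 2·2 = 6
h_59 = 12·6 + 9·0 + 9·0 + 2·6 = 6
h_60 = 12·6 + 9·6 + 9·0 + 2·0 = 9
h_61 = 12·9 + 9·6 + 9·6 + 2·0 = 8
h_62 = 12·8 + 9·9 + 9·6 + 2·6 = 9
h_63 = 12·9 + 9·8 + 9·9 + 2·6 = 0
h_64 = 12·0 + 9·9 + 9·8 + 2·9 = 2
h_65 = 12·2 + 9·0 + 9·9 + 2·8 = 4
h_66 = 12·4 + 9·2 + 9·0 + 2·9 = 6
h_67 = 12·6 + 9·4 + 9·2 + 2·0 = 9
h_68 = 12·9 + 9·6 + 9·4 + 2·2 = 7
h_69 = 12·7 + 9·9 + 9·6 + 2·4 = 6
h_70 = 12·6 + 9·7 + 9·9 + 2·6 = 7
h_71 = 12·7 + 9·6 + 9·7 + 2·9 = 11
h_72 = 12·11 + 9·7 + 9·6 + 2·7 = 3
h_73 = 12·3 + 9·11 + 9·7 + 2·6 = 2
h_74 = 12·2 + 9·3 + 9·11 + 2·7 = 8
h_75 = 12·8 + 9·2 + 9·3 + 2·11 = 7
h_76 = 12·7 + 9·8 + 9·2 + 2·3 = 11
h_77 = 12·11 + 9·7 + 9·8 + 2·2 = 11
h_78 = 12·11 + 9·11 + 9·7 + 2·8 = 11
h_79 = 12·11 + 9·11 + 9·11 + 2·7 = 6
h_80 = 12·6 + 9·11 + 9·11 + 2·11 = 6
h_81 = 12·6 + 9·6 + 9·11 + 2·11 = 0
h_82 = 12·0 + 9·6 + 9·6 + 2·11 = 0
h_83 = 12·0 + 9·0 + 9·6 + 2·6 = 1
h_84 = 12·1 + 9·0 + 9·0 + 2·6 = 11
h_85 = 12·11 + 9·1 + 9·0 + 2·0 = 11
h_86 = 12·11 + 9·11 + 9·1 + 2·0 = 6
h_87 = 12·6 + 9·11 + 9·11 + 2·1 = 12
h_88 = 12·12 + 9·6 + 9·11 + 2·11 = 7
h_89 = 12·7 + 9·12 + 9·6 + 2·11 = 8
h_90 = 12·8 + 9·7 + 9·12 + 2·6 = 6
h_91 = 12·6 + 9·8 + 9·7 + 2·12 = 10
h_92 = 12·10 + 9·6 + 9·8 + 2·7 = 0
h_93 = 12·0 + 9·10 + 9·6 + 2·8 = 4
h_94 = 12·4 + 9·0 + 9·10 + 2·6 = 7
h_95 = 12·7 + 9·4 + 9·0 + 2·10 = 10
h_96 = 12·10 + 9·7 + 9·4 + 2·0 = 11
h_97 = 12·11 + 9·10 + 9·7 + 2·4 = 7
h_98 = 12·7 + 9·11 + 9·10 + 2·7 = 1
h_99 = 12·1 + 9·7 + 9·11 + 2·10 = 12
h_100 = 12·12 + 9·1 + 9·7 + 2·11 = 4
h_101 = 12·4 + 9·12 + 9·1 + 2·7 = 10
h_102 = 12·10 + 9·4 + 9·12 + 2·1 = 6
h_103 = 12·6 + 9·10 + 9·4 + 2·12 = 1
h_104 = 12·1 + 9·6 + 9·10 + 2·4 = 8
h_105 = 12·8 + 9·1 + 9·6 + 2·10 = 10
h_106 = 12·10 + 9·8 + 9·1 + 2·6 = 5
h_107 = 12·5 + 9·10 + 9·8 + 2·1 = 3
h_108 = 12·3 + 9·5 + 9·10 + 2·8 = 5
h_109 = 12·5 + 9·3 + 9·5 + 2·10 = 9
h_110 = 12·9 + 9·5 + 9·3 + 2·5 = 8
h_111 = 12·8 + 9·9 + 9·5 + 2·3 = 7
h_112 = 12·7 + 9·8 + 9·9 + 2·5 = 0
h_113 = 12·0 + 9·7 + 9·8 + 2·9 = 10
h_114 = 12·10 + 9·0 + 9·7 + 2·8 = 4
h_115 = 12·4 + 9·10 + 9·0 + 2·7 = 9
h_116 = 12·9 + 9·4 + 9·10 + 2·0 = 0
h_117 = 12·0 + 9·9 + 9·4 + 2·10 = 7
h_118 = 12·7 + 9·0 + 9·9 + 2·4 = 4
h_119 = 12·4 + 9·7 + 9·0 + 2·9 = 12
h_120 = 12·12 + 9·4 + 9·7 + 2·0 = 9
h_121 = 12·9 + 9·12 + 9·4 + 2·7 = 6
h_122 = 12·6 + 9·9 + 9·12 + 2·4 = 9
h_123 = 12·9 + 9·6 + 9·9 + 2·12 = 7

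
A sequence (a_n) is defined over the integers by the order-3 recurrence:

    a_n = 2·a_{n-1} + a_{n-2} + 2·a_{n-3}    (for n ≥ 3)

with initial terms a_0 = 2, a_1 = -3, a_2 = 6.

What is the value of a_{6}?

206

a_3 = 2·6 + 1·-3 + 2·2 = 13
a_4 = 2·13 + 1·6 + 2·-3 = 26
a_5 = 2·26 + 1·13 + 2·6 = 77
a_6 = 2·77 + 1·26 + 2·13 = 206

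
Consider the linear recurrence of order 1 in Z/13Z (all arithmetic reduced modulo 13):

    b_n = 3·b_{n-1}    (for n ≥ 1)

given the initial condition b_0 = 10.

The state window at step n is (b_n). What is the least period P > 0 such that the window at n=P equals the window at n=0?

n=0: window = (10)
n=1: window = (4)
n=2: window = (12)
n=3: window = (10)
window at n=3 equals window at n=0 → period = 3

3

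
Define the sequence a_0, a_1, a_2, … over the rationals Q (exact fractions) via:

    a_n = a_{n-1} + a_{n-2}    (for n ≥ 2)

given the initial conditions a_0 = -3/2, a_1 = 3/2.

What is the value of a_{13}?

a_2 = 1·3/2 + 1·-3/2 = 0
a_3 = 1·0 + 1·3/2 = 3/2
a_4 = 1·3/2 + 1·0 = 3/2
a_5 = 1·3/2 + 1·3/2 = 3
a_6 = 1·3 + 1·3/2 = 9/2
a_7 = 1·9/2 + 1·3 = 15/2
a_8 = 1·15/2 + 1·9/2 = 12
a_9 = 1·12 + 1·15/2 = 39/2
a_10 = 1·39/2 + 1·12 = 63/2
a_11 = 1·63/2 + 1·39/2 = 51
a_12 = 1·51 + 1·63/2 = 165/2
a_13 = 1·165/2 + 1·51 = 267/2

267/2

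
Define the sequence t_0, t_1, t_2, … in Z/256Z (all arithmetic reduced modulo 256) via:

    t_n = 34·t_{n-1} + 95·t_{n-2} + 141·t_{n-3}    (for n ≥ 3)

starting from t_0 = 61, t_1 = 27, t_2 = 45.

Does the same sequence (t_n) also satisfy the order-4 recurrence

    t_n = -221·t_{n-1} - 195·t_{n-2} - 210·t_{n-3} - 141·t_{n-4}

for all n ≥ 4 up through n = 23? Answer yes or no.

yes

Terms t_0..t_23: 61, 27, 45, 152, 194, 245, 64, 69, 219, 241, 72, 158, 113, 76, 13, 43, 101, 136, 58, 205, 168, 85, 139, 137
n=4: candidate gives 194, actual t_4 = 194 ✓
n=5: candidate gives 245, actual t_5 = 245 ✓
n=6: candidate gives 64, actual t_6 = 64 ✓
n=7: candidate gives 69, actual t_7 = 69 ✓
n=8: candidate gives 219, actual t_8 = 219 ✓
n=9: candidate gives 241, actual t_9 = 241 ✓
n=10: candidate gives 72, actual t_10 = 72 ✓
n=11: candidate gives 158, actual t_11 = 158 ✓
n=12: candidate gives 113, actual t_12 = 113 ✓
n=13: candidate gives 76, actual t_13 = 76 ✓
n=14: candidate gives 13, actual t_14 = 13 ✓
n=15: candidate gives 43, actual t_15 = 43 ✓
n=16: candidate gives 101, actual t_16 = 101 ✓
n=17: candidate gives 136, actual t_17 = 136 ✓
n=18: candidate gives 58, actual t_18 = 58 ✓
n=19: candidate gives 205, actual t_19 = 205 ✓
n=20: candidate gives 168, actual t_20 = 168 ✓
n=21: candidate gives 85, actual t_21 = 85 ✓
n=22: candidate gives 139, actual t_22 = 139 ✓
n=23: candidate gives 137, actual t_23 = 137 ✓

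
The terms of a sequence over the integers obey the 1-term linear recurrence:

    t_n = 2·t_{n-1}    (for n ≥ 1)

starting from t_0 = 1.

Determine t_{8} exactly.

t_1 = 2·1 = 2
t_2 = 2·2 = 4
t_3 = 2·4 = 8
t_4 = 2·8 = 16
t_5 = 2·16 = 32
t_6 = 2·32 = 64
t_7 = 2·64 = 128
t_8 = 2·128 = 256

256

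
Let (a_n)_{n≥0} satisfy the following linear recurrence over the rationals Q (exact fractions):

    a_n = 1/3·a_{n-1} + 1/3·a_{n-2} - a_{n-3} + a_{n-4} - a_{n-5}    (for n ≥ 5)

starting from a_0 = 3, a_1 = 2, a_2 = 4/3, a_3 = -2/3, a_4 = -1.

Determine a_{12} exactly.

a_5 = 1/3·-1 + 1/3·-2/3 + -1·4/3 + 1·2 + -1·3 = -26/9
a_6 = 1/3·-26/9 + 1/3·-1 + -1·-2/3 + 1·4/3 + -1·2 = -35/27
a_7 = 1/3·-35/27 + 1/3·-26/9 + -1·-1 + 1·-2/3 + -1·4/3 = -194/81
a_8 = 1/3·-194/81 + 1/3·-35/27 + -1·-26/9 + 1·-1 + -1·-2/3 = 322/243
a_9 = 1/3·322/243 + 1/3·-194/81 + -1·-35/27 + 1·-26/9 + -1·-1 = -692/729
a_10 = 1/3·-692/729 + 1/3·322/243 + -1·-194/81 + 1·-35/27 + -1·-26/9 = 8995/2187
a_11 = 1/3·8995/2187 + 1/3·-692/729 + -1·322/243 + 1·-194/81 + -1·-35/27 = -8984/6561
a_12 = 1/3·-8984/6561 + 1/3·8995/2187 + -1·-692/729 + 1·322/243 + -1·-194/81 = 109909/19683

109909/19683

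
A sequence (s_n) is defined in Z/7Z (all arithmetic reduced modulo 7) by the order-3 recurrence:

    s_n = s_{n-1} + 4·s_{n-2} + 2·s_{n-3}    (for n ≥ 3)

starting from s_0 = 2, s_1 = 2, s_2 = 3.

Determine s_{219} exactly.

s_3 = 1·3 + 4·2 + 2·2 = 1
s_4 = 1·1 + 4·3 + 2·2 = 3
s_5 = 1·3 + 4·1 + 2·3 = 6
s_6 = 1·6 + 4·3 + 2·1 = 6
s_7 = 1·6 + 4·6 + 2·3 = 1
s_8 = 1·1 + 4·6 + 2·6 = 2
s_9 = 1·2 + 4·1 + 2·6 = 4
s_10 = 1·4 + 4·2 + 2·1 = 0
s_11 = 1·0 + 4·4 + 2·2 = 6
s_12 = 1·6 + 4·0 + 2·4 = 0
s_13 = 1·0 + 4·6 + 2·0 = 3
s_14 = 1·3 + 4·0 + 2·6 = 1
s_15 = 1·1 + 4·3 + 2·0 = 6
s_16 = 1·6 + 4·1 + 2·3 = 2
s_17 = 1·2 + 4·6 + 2·1 = 0
s_18 = 1·0 + 4·2 + 2·6 = 6
s_19 = 1·6 + 4·0 + 2·2 = 3
s_20 = 1·3 + 4·6 + 2·0 = 6
s_21 = 1·6 + 4·3 + 2·6 = 2
s_22 = 1·2 + 4·6 + 2·3 = 4
s_23 = 1·4 + 4·2 + 2·6 = 3
s_24 = 1·3 + 4·4 + 2·2 = 2
s_25 = 1·2 + 4·3 + 2·4 = 1
s_26 = 1·1 + 4·2 + 2·3 = 1
s_27 = 1·1 + 4·1 + 2·2 = 2
s_28 = 1·2 + 4·1 + 2·1 = 1
s_29 = 1·1 + 4·2 + 2·1 = 4
s_30 = 1·4 + 4·1 + 2·2 = 5
s_31 = 1·5 + 4·4 + 2·1 = 2
s_32 = 1·2 + 4·5 + 2·4 = 2
s_33 = 1·2 + 4·2 + 2·5 = 6
s_34 = 1·6 + 4·2 + 2·2 = 4
s_35 = 1·4 + 4·6 + 2·2 = 4
s_36 = 1·4 + 4·4 + 2·6 = 4
s_37 = 1·4 + 4·4 + 2·4 = 0
s_38 = 1·0 + 4·4 + 2·4 = 3
s_39 = 1·3 + 4·0 + 2·4 = 4
s_40 = 1·4 + 4·3 + 2·0 = 2
s_41 = 1·2 + 4·4 + 2·3 = 3
s_42 = 1·3 + 4·2 + 2·4 = 5
s_43 = 1·5 + 4·3 + 2·2 = 0
s_44 = 1·0 + 4·5 + 2·3 = 5
s_45 = 1·5 + 4·0 + 2·5 = 1
s_46 = 1·1 + 4·5 + 2·0 = 0
s_47 = 1·0 + 4·1 + 2·5 = 0
s_48 = 1·0 + 4·0 + 2·1 = 2
s_49 = 1·2 + 4·0 + 2·0 = 2
s_50 = 1·2 + 4·2 + 2·0 = 3
(s_48, s_49, s_50) = (2, 2, 3) = (s_0, s_1, s_2), so the sequence has period 48.
219 ≡ 27 (mod 48), hence s_219 = s_27 = 2.

2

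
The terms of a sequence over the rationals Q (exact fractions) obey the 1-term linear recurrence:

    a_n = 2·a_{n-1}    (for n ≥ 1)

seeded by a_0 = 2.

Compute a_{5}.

64

a_1 = 2·2 = 4
a_2 = 2·4 = 8
a_3 = 2·8 = 16
a_4 = 2·16 = 32
a_5 = 2·32 = 64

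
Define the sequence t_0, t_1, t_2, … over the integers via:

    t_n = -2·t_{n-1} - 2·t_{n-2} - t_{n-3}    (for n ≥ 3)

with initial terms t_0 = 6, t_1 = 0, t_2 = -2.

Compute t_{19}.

0

t_3 = -2·-2 + -2·0 + -1·6 = -2
t_4 = -2·-2 + -2·-2 + -1·0 = 8
t_5 = -2·8 + -2·-2 + -1·-2 = -10
t_6 = -2·-10 + -2·8 + -1·-2 = 6
t_7 = -2·6 + -2·-10 + -1·8 = 0
t_8 = -2·0 + -2·6 + -1·-10 = -2
(t_6, t_7, t_8) = (6, 0, -2) = (t_0, t_1, t_2), so the sequence has period 6.
19 ≡ 1 (mod 6), hence t_19 = t_1 = 0.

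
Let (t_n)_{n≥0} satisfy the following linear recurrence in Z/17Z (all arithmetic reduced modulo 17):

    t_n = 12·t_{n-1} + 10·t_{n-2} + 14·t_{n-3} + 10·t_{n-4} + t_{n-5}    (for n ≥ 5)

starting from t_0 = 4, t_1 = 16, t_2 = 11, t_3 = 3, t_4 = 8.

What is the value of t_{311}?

4

t_5 = 12·8 + 10·3 + 14·11 + 10·16 + 1·4 = 2
t_6 = 12·2 + 10·8 + 14·3 + 10·11 + 1·16 = 0
t_7 = 12·0 + 10·2 + 14·8 + 10·3 + 1·11 = 3
t_8 = 12·3 + 10·0 + 14·2 + 10·8 + 1·3 = 11
t_9 = 12·11 + 10·3 + 14·0 + 10·2 + 1·8 = 3
t_10 = 12·3 + 10·11 + 14·3 + 10·0 + 1·2 = 3
Continuing the recurrence:
  t_11 = 12;  t_12 = 6;  t_13 = 3;  t_14 = 8;  t_15 = 10;  t_16 = 8
  t_17 = 4;  t_18 = 11;  t_19 = 1;  t_20 = 13;  t_21 = 11;  t_22 = 16
  t_23 = 12;  t_24 = 11;  t_25 = 4;  t_26 = 4;  t_27 = 4;  t_28 = 11
  t_29 = 7;  t_30 = 5;  t_31 = 5;  t_32 = 16;  t_33 = 2;  t_34 = 5
  t_35 = 2;  t_36 = 12;  t_37 = 15;  t_38 = 6;  t_39 = 7;  t_40 = 0
  t_41 = 10;  t_42 = 4;  t_43 = 3;  t_44 = 2;  t_45 = 6;  t_46 = 14
  t_47 = 1;  t_48 = 4;  t_49 = 10;  t_50 = 14;  t_51 = 8;  t_52 = 9
  t_53 = 12;  t_54 = 3;  t_55 = 2;  t_56 = 14;  t_57 = 2;  t_58 = 13
  t_59 = 4;  t_60 = 8;  t_61 = 12;  t_62 = 4;  t_63 = 10;  t_64 = 4
  t_65 = 9;  t_66 = 0;  t_67 = 12;  t_68 = 14;  t_69 = 8;  t_70 = 5
  t_71 = 14;  t_72 = 6;  t_73 = 2;  t_74 = 15;  t_75 = 4;  t_76 = 11
  t_77 = 0;  t_78 = 12;  t_79 = 13;  t_80 = 16;  t_81 = 8;  t_82 = 14
  t_83 = 2;  t_84 = 7;  t_85 = 5;  t_86 = 0;  t_87 = 12;  t_88 = 14
  t_89 = 5;  t_90 = 16;  t_91 = 14;  t_92 = 6;  t_93 = 7;  t_94 = 12
  t_95 = 12;  t_96 = 11;  t_97 = 3;  t_98 = 16;  t_99 = 15;  t_100 = 11
  t_101 = 3;  t_102 = 9;  t_103 = 16;  t_104 = 7;  t_105 = 3;  t_106 = 15
  t_107 = 1;  t_108 = 1;  t_109 = 14;  t_110 = 5;  t_111 = 1;  t_112 = 14
  t_113 = 15;  t_114 = 7;  t_115 = 3;  t_116 = 15;  t_117 = 13;  t_118 = 8
  t_119 = 14;  t_120 = 5;  t_121 = 15;  t_122 = 9;  t_123 = 0;  t_124 = 7
  t_125 = 8;  t_126 = 16;  t_127 = 5;  t_128 = 11;  t_129 = 0;  t_130 = 8
  t_131 = 10;  t_132 = 9;  t_133 = 8;  t_134 = 15;  t_135 = 1;  t_136 = 0
  t_137 = 3;  t_138 = 4;  t_139 = 1;  t_140 = 10;  t_141 = 12;  t_142 = 12
  t_143 = 10;  t_144 = 16;  t_145 = 12;  t_146 = 15;  t_147 = 7;  t_148 = 11
  t_149 = 4;  t_150 = 10;  t_151 = 8;  t_152 = 12;  t_153 = 7;  t_154 = 12
  t_155 = 13;  t_156 = 9;  t_157 = 12;  t_158 = 16;  t_159 = 2;  t_160 = 13
  t_161 = 2;  t_162 = 14;  t_163 = 15;  t_164 = 4;  t_165 = 2;  t_166 = 8
  t_167 = 13;  t_168 = 13;  t_169 = 14;  t_170 = 1;  t_171 = 13;  t_172 = 12
  t_173 = 16;  t_174 = 8;  t_175 = 11;  t_176 = 8;  t_177 = 14;  t_178 = 5
  t_179 = 5;  t_180 = 6;  t_181 = 0;  t_182 = 7;  t_183 = 2;  t_184 = 6
  t_185 = 9;  t_186 = 11;  t_187 = 10;  t_188 = 10;  t_189 = 11;  t_190 = 15
  t_191 = 14;  t_192 = 4;  t_193 = 8;  t_194 = 0;  t_195 = 2;  t_196 = 3
  t_197 = 4;  t_198 = 12;  t_199 = 8;  t_200 = 15;  t_201 = 12;  t_202 = 3
  t_203 = 16;  t_204 = 4;  t_205 = 11;  t_206 = 13;  t_207 = 9;  t_208 = 6
  t_209 = 16;  t_210 = 9;  t_211 = 13;  t_212 = 12;  t_213 = 5;  t_214 = 9
  t_215 = 6;  t_216 = 8;  t_217 = 4;  t_218 = 1;  t_219 = 12;  t_220 = 7
  t_221 = 11;  t_222 = 10;  t_223 = 7;  t_224 = 12;  t_225 = 12;  t_226 = 14
  t_227 = 9;  t_228 = 16;  t_229 = 15;  t_230 = 6;  t_231 = 6;  t_232 = 1
  t_233 = 16;  t_234 = 4;  t_235 = 16;  t_236 = 13;  t_237 = 6;  t_238 = 6
  t_239 = 2;  t_240 = 8;  t_241 = 1;  t_242 = 16;  t_243 = 0;  t_244 = 1
  t_245 = 16;  t_246 = 6;  t_247 = 7;  t_248 = 4;  t_249 = 6;  t_250 = 14
  t_251 = 3;  t_252 = 1;  t_253 = 13;  t_254 = 14;  t_255 = 16;  t_256 = 0
  t_257 = 11;  t_258 = 16;  t_259 = 0;  t_260 = 7;  t_261 = 10;  t_262 = 4
  t_263 = 7;  t_264 = 11;  t_265 = 8;  t_266 = 14;  t_267 = 0;  t_268 = 12
  t_269 = 6;  t_270 = 0;  t_271 = 4;  t_272 = 14;  t_273 = 8;  t_274 = 9
  t_275 = 16;  t_276 = 11;  t_277 = 2;  t_278 = 14;  t_279 = 1;  t_280 = 0
  t_281 = 16;  t_282 = 8;  t_283 = 8;  t_284 = 10;  t_285 = 13;  t_286 = 5
  t_287 = 10;  t_288 = 1;  t_289 = 16;  t_290 = 14;  t_291 = 5;  t_292 = 2
  t_293 = 6;  t_294 = 12;  t_295 = 7;  t_296 = 7;  t_297 = 10;  t_298 = 6
  t_299 = 12;  t_300 = 13;  t_301 = 8;  t_302 = 5;  t_303 = 6;  t_304 = 2
  t_305 = 9;  t_306 = 15;  t_307 = 6;  t_308 = 0;  t_309 = 5
t_310 = 12·5 + 10·0 + 14·6 + 10·15 + 1·9 = 14
t_311 = 12·14 + 10·5 + 14·0 + 10·6 + 1·15 = 4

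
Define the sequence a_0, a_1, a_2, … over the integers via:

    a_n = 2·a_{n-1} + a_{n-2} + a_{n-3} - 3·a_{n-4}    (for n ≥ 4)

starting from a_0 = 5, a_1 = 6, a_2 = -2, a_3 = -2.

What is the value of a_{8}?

-704

a_4 = 2·-2 + 1·-2 + 1·6 + -3·5 = -15
a_5 = 2·-15 + 1·-2 + 1·-2 + -3·6 = -52
a_6 = 2·-52 + 1·-15 + 1·-2 + -3·-2 = -115
a_7 = 2·-115 + 1·-52 + 1·-15 + -3·-2 = -291
a_8 = 2·-291 + 1·-115 + 1·-52 + -3·-15 = -704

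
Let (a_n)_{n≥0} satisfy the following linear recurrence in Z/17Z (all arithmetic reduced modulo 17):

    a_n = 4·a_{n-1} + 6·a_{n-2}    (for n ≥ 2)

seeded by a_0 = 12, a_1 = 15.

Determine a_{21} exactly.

15

a_2 = 4·15 + 6·12 = 13
a_3 = 4·13 + 6·15 = 6
a_4 = 4·6 + 6·13 = 0
a_5 = 4·0 + 6·6 = 2
a_6 = 4·2 + 6·0 = 8
a_7 = 4·8 + 6·2 = 10
a_8 = 4·10 + 6·8 = 3
a_9 = 4·3 + 6·10 = 4
a_10 = 4·4 + 6·3 = 0
a_11 = 4·0 + 6·4 = 7
a_12 = 4·7 + 6·0 = 11
a_13 = 4·11 + 6·7 = 1
a_14 = 4·1 + 6·11 = 2
a_15 = 4·2 + 6·1 = 14
a_16 = 4·14 + 6·2 = 0
a_17 = 4·0 + 6·14 = 16
a_18 = 4·16 + 6·0 = 13
a_19 = 4·13 + 6·16 = 12
a_20 = 4·12 + 6·13 = 7
a_21 = 4·7 + 6·12 = 15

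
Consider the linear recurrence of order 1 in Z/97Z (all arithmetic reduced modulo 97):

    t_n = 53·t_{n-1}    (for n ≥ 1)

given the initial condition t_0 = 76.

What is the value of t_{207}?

71

t_1 = 53·76 = 51
t_2 = 53·51 = 84
t_3 = 53·84 = 87
t_4 = 53·87 = 52
t_5 = 53·52 = 40
t_6 = 53·40 = 83
t_7 = 53·83 = 34
t_8 = 53·34 = 56
t_9 = 53·56 = 58
t_10 = 53·58 = 67
t_11 = 53·67 = 59
t_12 = 53·59 = 23
t_13 = 53·23 = 55
t_14 = 53·55 = 5
t_15 = 53·5 = 71
t_16 = 53·71 = 77
t_17 = 53·77 = 7
t_18 = 53·7 = 80
t_19 = 53·80 = 69
t_20 = 53·69 = 68
t_21 = 53·68 = 15
t_22 = 53·15 = 19
t_23 = 53·19 = 37
t_24 = 53·37 = 21
t_25 = 53·21 = 46
t_26 = 53·46 = 13
t_27 = 53·13 = 10
t_28 = 53·10 = 45
t_29 = 53·45 = 57
t_30 = 53·57 = 14
t_31 = 53·14 = 63
t_32 = 53·63 = 41
t_33 = 53·41 = 39
t_34 = 53·39 = 30
t_35 = 53·30 = 38
t_36 = 53·38 = 74
t_37 = 53·74 = 42
t_38 = 53·42 = 92
t_39 = 53·92 = 26
t_40 = 53·26 = 20
t_41 = 53·20 = 90
t_42 = 53·90 = 17
t_43 = 53·17 = 28
t_44 = 53·28 = 29
t_45 = 53·29 = 82
t_46 = 53·82 = 78
t_47 = 53·78 = 60
t_48 = 53·60 = 76
(t_48) = (76) = (t_0), so the sequence has period 48.
207 ≡ 15 (mod 48), hence t_207 = t_15 = 71.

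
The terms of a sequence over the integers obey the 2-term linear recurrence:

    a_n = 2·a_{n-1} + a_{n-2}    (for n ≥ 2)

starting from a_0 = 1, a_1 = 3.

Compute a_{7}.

577

a_2 = 2·3 + 1·1 = 7
a_3 = 2·7 + 1·3 = 17
a_4 = 2·17 + 1·7 = 41
a_5 = 2·41 + 1·17 = 99
a_6 = 2·99 + 1·41 = 239
a_7 = 2·239 + 1·99 = 577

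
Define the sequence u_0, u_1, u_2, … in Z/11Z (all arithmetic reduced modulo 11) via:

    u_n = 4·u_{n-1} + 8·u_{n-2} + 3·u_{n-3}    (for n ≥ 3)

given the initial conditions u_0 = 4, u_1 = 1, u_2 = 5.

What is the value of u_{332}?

u_3 = 4·5 + 8·1 + 3·4 = 7
u_4 = 4·7 + 8·5 + 3·1 = 5
u_5 = 4·5 + 8·7 + 3·5 = 3
u_6 = 4·3 + 8·5 + 3·7 = 7
u_7 = 4·7 + 8·3 + 3·5 = 1
u_8 = 4·1 + 8·7 + 3·3 = 3
u_9 = 4·3 + 8·1 + 3·7 = 8
u_10 = 4·8 + 8·3 + 3·1 = 4
u_11 = 4·4 + 8·8 + 3·3 = 1
u_12 = 4·1 + 8·4 + 3·8 = 5
(u_10, u_11, u_12) = (4, 1, 5) = (u_0, u_1, u_2), so the sequence has period 10.
332 ≡ 2 (mod 10), hence u_332 = u_2 = 5.

5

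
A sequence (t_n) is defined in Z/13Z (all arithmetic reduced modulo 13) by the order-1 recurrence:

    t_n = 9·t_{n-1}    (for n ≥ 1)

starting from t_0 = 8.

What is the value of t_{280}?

t_1 = 9·8 = 7
t_2 = 9·7 = 11
t_3 = 9·11 = 8
(t_3) = (8) = (t_0), so the sequence has period 3.
280 ≡ 1 (mod 3), hence t_280 = t_1 = 7.

7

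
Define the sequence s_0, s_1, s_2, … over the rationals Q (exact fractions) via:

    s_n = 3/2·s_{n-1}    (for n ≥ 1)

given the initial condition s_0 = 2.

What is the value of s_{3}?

27/4

s_1 = 3/2·2 = 3
s_2 = 3/2·3 = 9/2
s_3 = 3/2·9/2 = 27/4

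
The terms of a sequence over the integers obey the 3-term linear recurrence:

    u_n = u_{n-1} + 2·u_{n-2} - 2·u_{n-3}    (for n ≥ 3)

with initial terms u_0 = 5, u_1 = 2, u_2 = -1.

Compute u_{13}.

u_3 = 1·-1 + 2·2 + -2·5 = -7
u_4 = 1·-7 + 2·-1 + -2·2 = -13
u_5 = 1·-13 + 2·-7 + -2·-1 = -25
u_6 = 1·-25 + 2·-13 + -2·-7 = -37
u_7 = 1·-37 + 2·-25 + -2·-13 = -61
u_8 = 1·-61 + 2·-37 + -2·-25 = -85
u_9 = 1·-85 + 2·-61 + -2·-37 = -133
u_10 = 1·-133 + 2·-85 + -2·-61 = -181
u_11 = 1·-181 + 2·-133 + -2·-85 = -277
u_12 = 1·-277 + 2·-181 + -2·-133 = -373
u_13 = 1·-373 + 2·-277 + -2·-181 = -565

-565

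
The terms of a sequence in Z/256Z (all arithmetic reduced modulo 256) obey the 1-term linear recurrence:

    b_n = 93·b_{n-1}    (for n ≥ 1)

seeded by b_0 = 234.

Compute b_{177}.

b_1 = 93·234 = 2
b_2 = 93·2 = 186
b_3 = 93·186 = 146
b_4 = 93·146 = 10
b_5 = 93·10 = 162
b_6 = 93·162 = 218
b_7 = 93·218 = 50
b_8 = 93·50 = 42
b_9 = 93·42 = 66
b_10 = 93·66 = 250
b_11 = 93·250 = 210
b_12 = 93·210 = 74
b_13 = 93·74 = 226
b_14 = 93·226 = 26
b_15 = 93·26 = 114
b_16 = 93·114 = 106
b_17 = 93·106 = 130
b_18 = 93·130 = 58
b_19 = 93·58 = 18
b_20 = 93·18 = 138
b_21 = 93·138 = 34
b_22 = 93·34 = 90
b_23 = 93·90 = 178
b_24 = 93·178 = 170
b_25 = 93·170 = 194
b_26 = 93·194 = 122
b_27 = 93·122 = 82
b_28 = 93·82 = 202
b_29 = 93·202 = 98
b_30 = 93·98 = 154
b_31 = 93·154 = 242
b_32 = 93·242 = 234
(b_32) = (234) = (b_0), so the sequence has period 32.
177 ≡ 17 (mod 32), hence b_177 = b_17 = 130.

130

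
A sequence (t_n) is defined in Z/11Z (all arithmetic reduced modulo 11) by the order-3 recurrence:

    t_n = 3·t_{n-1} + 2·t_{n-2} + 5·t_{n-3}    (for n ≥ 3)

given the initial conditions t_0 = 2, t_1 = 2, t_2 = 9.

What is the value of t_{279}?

t_3 = 3·9 + 2·2 + 5·2 = 8
t_4 = 3·8 + 2·9 + 5·2 = 8
t_5 = 3·8 + 2·8 + 5·9 = 8
t_6 = 3·8 + 2·8 + 5·8 = 3
t_7 = 3·3 + 2·8 + 5·8 = 10
t_8 = 3·10 + 2·3 + 5·8 = 10
t_9 = 3·10 + 2·10 + 5·3 = 10
t_10 = 3·10 + 2·10 + 5·10 = 1
t_11 = 3·1 + 2·10 + 5·10 = 7
t_12 = 3·7 + 2·1 + 5·10 = 7
t_13 = 3·7 + 2·7 + 5·1 = 7
t_14 = 3·7 + 2·7 + 5·7 = 4
t_15 = 3·4 + 2·7 + 5·7 = 6
t_16 = 3·6 + 2·4 + 5·7 = 6
t_17 = 3·6 + 2·6 + 5·4 = 6
t_18 = 3·6 + 2·6 + 5·6 = 5
t_19 = 3·5 + 2·6 + 5·6 = 2
t_20 = 3·2 + 2·5 + 5·6 = 2
t_21 = 3·2 + 2·2 + 5·5 = 2
t_22 = 3·2 + 2·2 + 5·2 = 9
(t_20, t_21, t_22) = (2, 2, 9) = (t_0, t_1, t_2), so the sequence has period 20.
279 ≡ 19 (mod 20), hence t_279 = t_19 = 2.

2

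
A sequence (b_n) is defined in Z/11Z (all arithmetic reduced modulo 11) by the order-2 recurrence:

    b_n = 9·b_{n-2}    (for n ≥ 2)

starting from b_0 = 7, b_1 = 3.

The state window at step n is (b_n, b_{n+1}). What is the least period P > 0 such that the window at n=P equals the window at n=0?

10

n=0: window = (7, 3)
n=1: window = (3, 8)
n=2: window = (8, 5)
n=3: window = (5, 6)
n=4: window = (6, 1)
n=5: window = (1, 10)
n=6: window = (10, 9)
n=7: window = (9, 2)
n=8: window = (2, 4)
n=9: window = (4, 7)
n=10: window = (7, 3)
window at n=10 equals window at n=0 → period = 10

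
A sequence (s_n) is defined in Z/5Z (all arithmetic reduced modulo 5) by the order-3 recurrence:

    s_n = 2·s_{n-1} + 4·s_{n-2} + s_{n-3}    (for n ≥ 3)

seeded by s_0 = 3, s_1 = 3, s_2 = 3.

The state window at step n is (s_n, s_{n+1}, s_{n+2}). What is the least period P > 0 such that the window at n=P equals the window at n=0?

12

n=0: window = (3, 3, 3)
n=1: window = (3, 3, 1)
n=2: window = (3, 1, 2)
n=3: window = (1, 2, 1)
n=4: window = (2, 1, 1)
n=5: window = (1, 1, 3)
n=6: window = (1, 3, 1)
n=7: window = (3, 1, 0)
n=8: window = (1, 0, 2)
n=9: window = (0, 2, 0)
n=10: window = (2, 0, 3)
n=11: window = (0, 3, 3)
n=12: window = (3, 3, 3)
window at n=12 equals window at n=0 → period = 12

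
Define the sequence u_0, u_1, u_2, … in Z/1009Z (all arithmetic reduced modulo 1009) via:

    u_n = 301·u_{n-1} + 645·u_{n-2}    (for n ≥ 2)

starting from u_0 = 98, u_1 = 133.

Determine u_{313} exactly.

841

u_2 = 301·133 + 645·98 = 325
u_3 = 301·325 + 645·133 = 981
u_4 = 301·981 + 645·325 = 406
u_5 = 301·406 + 645·981 = 219
u_6 = 301·219 + 645·406 = 873
u_7 = 301·873 + 645·219 = 428
Continuing the recurrence:
  u_8 = 748;  u_9 = 744;  u_10 = 104;  u_11 = 630;  u_12 = 424;  u_13 = 213
  u_14 = 587;  u_15 = 273;  u_16 = 684;  u_17 = 567;  u_18 = 393;  u_19 = 697
  u_20 = 151;  u_21 = 606;  u_22 = 308;  u_23 = 267;  u_24 = 543;  u_25 = 670
  u_26 = 991;  u_27 = 934;  u_28 = 121;  u_29 = 154;  u_30 = 292;  u_31 = 557
  u_32 = 829;  u_33 = 367;  u_34 = 421;  u_35 = 196;  u_36 = 598;  u_37 = 691
  u_38 = 409;  u_39 = 737;  u_40 = 313;  u_41 = 502;  u_42 = 846;  u_43 = 279
  u_44 = 33;  u_45 = 196;  u_46 = 570;  u_47 = 335;  u_48 = 309;  u_49 = 330
  u_50 = 980;  u_51 = 303;  u_52 = 859;  u_53 = 953;  u_54 = 411;  u_55 = 817
  u_56 = 458;  u_57 = 901;  u_58 = 562;  u_59 = 620;  u_60 = 214;  u_61 = 174
  u_62 = 712;  u_63 = 635;  u_64 = 579;  u_65 = 652;  u_66 = 631;  u_67 = 26
  u_68 = 122;  u_69 = 15;  u_70 = 467;  u_71 = 910;  u_72 = 1004;  u_73 = 225
  u_74 = 933;  u_75 = 160;  u_76 = 149;  u_77 = 735;  u_78 = 514;  u_79 = 182
  u_80 = 874;  u_81 = 71;  u_82 = 890;  u_83 = 895;  u_84 = 930;  u_85 = 564
  u_86 = 756;  u_87 = 62;  u_88 = 773;  u_89 = 233;  u_90 = 651;  u_91 = 149
  u_92 = 604;  u_93 = 434;  u_94 = 579;  u_95 = 159;  u_96 = 561;  u_97 = 1004
  u_98 = 127;  u_99 = 696;  u_100 = 819;  u_101 = 238;  u_102 = 547;  u_103 = 322
  u_104 = 732;  u_105 = 206;  u_106 = 385;  u_107 = 541;  u_108 = 503;  u_109 = 893
  u_110 = 945;  u_111 = 762;  u_112 = 408;  u_113 = 826;  u_114 = 223;  u_115 = 547
  u_116 = 737;  u_117 = 531;  u_118 = 535;  u_119 = 39;  u_120 = 637;  u_121 = 966
  u_122 = 376;  u_123 = 685;  u_124 = 709;  u_125 = 393;  u_126 = 468;  u_127 = 843
  u_128 = 653;  u_129 = 691;  u_130 = 569;  u_131 = 465;  u_132 = 452;  u_133 = 89
  u_134 = 494;  u_135 = 263;  u_136 = 247;  u_137 = 813;  u_138 = 428;  u_139 = 390
  u_140 = 949;  u_141 = 411;  u_142 = 255;  u_143 = 808;  u_144 = 47;  u_145 = 537
  u_146 = 242;  u_147 = 472;  u_148 = 507;  u_149 = 979;  u_150 = 150;  u_151 = 575
  u_152 = 422;  u_153 = 460;  u_154 = 996;  u_155 = 177;  u_156 = 496;  u_157 = 112
  u_158 = 482;  u_159 = 387;  u_160 = 570;  u_161 = 432;  u_162 = 245;  u_163 = 244
  u_164 = 408;  u_165 = 695;  u_166 = 143;  u_167 = 944;  u_168 = 22;  u_169 = 12
  u_170 = 649;  u_171 = 280;  u_172 = 403;  u_173 = 212;  u_174 = 867;  u_175 = 161
  u_176 = 258;  u_177 = 892;  u_178 = 23;  u_179 = 70;  u_180 = 590;  u_181 = 760
  u_182 = 883;  u_183 = 242;  u_184 = 653;  u_185 = 502;  u_186 = 184;  u_187 = 799
  u_188 = 984;  u_189 = 303;  u_190 = 412;  u_191 = 603;  u_192 = 256;  u_193 = 842
  u_194 = 836;  u_195 = 643;  u_196 = 229;  u_197 = 353;  u_198 = 699;  u_199 = 178
  u_200 = 942;  u_201 = 806;  u_202 = 618;  u_203 = 597;  u_204 = 150;  u_205 = 381
  u_206 = 550;  u_207 = 632;  u_208 = 122;  u_209 = 402;  u_210 = 919;  u_211 = 130
  u_212 = 251;  u_213 = 988;  u_214 = 188;  u_215 = 665;  u_216 = 563;  u_217 = 51
  u_218 = 111;  u_219 = 721;  u_220 = 42;  u_221 = 430;  u_222 = 125;  u_223 = 167
  u_224 = 731;  u_225 = 830;  u_226 = 899;  u_227 = 767;  u_228 = 495;  u_229 = 977
  u_230 = 889;  u_231 = 753;  u_232 = 930;  u_233 = 793;  u_234 = 64;  u_235 = 15
  u_236 = 390;  u_237 = 940;  u_238 = 729;  u_239 = 367;  u_240 = 497;  u_241 = 874
  u_242 = 437;  u_243 = 66;  u_244 = 40;  u_245 = 124;  u_246 = 566;  u_247 = 114
  u_248 = 829;  u_249 = 179;  u_250 = 337;  u_251 = 966;  u_252 = 604;  u_253 = 701
  u_254 = 226;  u_255 = 536;  u_256 = 370;  u_257 = 13;  u_258 = 403;  u_259 = 536
  u_260 = 518;  u_261 = 165;  u_262 = 355;  u_263 = 381;  u_264 = 596;  u_265 = 352
  u_266 = 1007;  u_267 = 422;  u_268 = 616;  u_269 = 529;  u_270 = 590;  u_271 = 169
  u_272 = 576;  u_273 = 870;  u_274 = 747;  u_275 = 995;  u_276 = 344;  u_277 = 677
  u_278 = 868;  u_279 = 714;  u_280 = 871;  u_281 = 257;  u_282 = 455;  u_283 = 20
  u_284 = 831;  u_285 = 691;  u_286 = 353;  u_287 = 25;  u_288 = 113;  u_289 = 697
  u_290 = 162;  u_291 = 890;  u_292 = 59;  u_293 = 535;  u_294 = 317;  u_295 = 568
  u_296 = 85;  u_297 = 453;  u_298 = 477;  u_299 = 883;  u_300 = 336;  u_301 = 695
  u_302 = 117;  u_303 = 181;  u_304 = 794;  u_305 = 571;  u_306 = 908;  u_307 = 888
  u_308 = 343;  u_309 = 982;  u_310 = 209;  u_311 = 89
u_312 = 301·89 + 645·209 = 154
u_313 = 301·154 + 645·89 = 841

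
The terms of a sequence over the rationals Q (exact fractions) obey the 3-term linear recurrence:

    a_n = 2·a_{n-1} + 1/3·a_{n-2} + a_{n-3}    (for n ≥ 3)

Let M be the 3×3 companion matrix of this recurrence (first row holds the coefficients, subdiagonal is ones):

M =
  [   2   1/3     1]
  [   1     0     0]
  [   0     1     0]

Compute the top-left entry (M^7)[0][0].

8195/27

(M^7)[0][0] is the top entry after applying M 7 times to the unit state (1, 0, 0). Equivalently it is h_{9} for the auxiliary sequence (h_n) obeying the same recurrence with h_2 = 1 and h_i = 0 for 0 ≤ i < 2:
h_3 = 2·1 + 1/3·0 + 1·0 = 2
h_4 = 2·2 + 1/3·1 + 1·0 = 13/3
h_5 = 2·13/3 + 1/3·2 + 1·1 = 31/3
h_6 = 2·31/3 + 1/3·13/3 + 1·2 = 217/9
h_7 = 2·217/9 + 1/3·31/3 + 1·13/3 = 56
h_8 = 2·56 + 1/3·217/9 + 1·31/3 = 3520/27
h_9 = 2·3520/27 + 1/3·56 + 1·217/9 = 8195/27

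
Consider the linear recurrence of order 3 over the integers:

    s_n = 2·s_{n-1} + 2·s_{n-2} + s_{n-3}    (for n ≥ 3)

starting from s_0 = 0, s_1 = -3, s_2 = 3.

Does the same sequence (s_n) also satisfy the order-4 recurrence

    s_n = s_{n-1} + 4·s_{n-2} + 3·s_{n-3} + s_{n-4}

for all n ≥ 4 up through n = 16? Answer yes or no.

Terms s_0..s_16: 0, -3, 3, 0, 3, 9, 24, 69, 195, 552, 1563, 4425, 12528, 35469, 100419, 284304, 804915
n=4: candidate gives 3, actual s_4 = 3 ✓
n=5: candidate gives 9, actual s_5 = 9 ✓
n=6: candidate gives 24, actual s_6 = 24 ✓
n=7: candidate gives 69, actual s_7 = 69 ✓
n=8: candidate gives 195, actual s_8 = 195 ✓
n=9: candidate gives 552, actual s_9 = 552 ✓
n=10: candidate gives 1563, actual s_10 = 1563 ✓
n=11: candidate gives 4425, actual s_11 = 4425 ✓
n=12: candidate gives 12528, actual s_12 = 12528 ✓
n=13: candidate gives 35469, actual s_13 = 35469 ✓
n=14: candidate gives 100419, actual s_14 = 100419 ✓
n=15: candidate gives 284304, actual s_15 = 284304 ✓
n=16: candidate gives 804915, actual s_16 = 804915 ✓

yes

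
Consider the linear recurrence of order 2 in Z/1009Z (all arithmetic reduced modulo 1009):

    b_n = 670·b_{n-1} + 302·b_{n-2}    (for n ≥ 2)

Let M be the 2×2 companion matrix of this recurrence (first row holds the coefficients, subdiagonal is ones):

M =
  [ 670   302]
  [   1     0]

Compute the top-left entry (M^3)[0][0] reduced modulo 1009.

351

(M^3)[0][0] is the top entry after applying M 3 times to the unit state (1, 0). Equivalently it is h_{4} for the auxiliary sequence (h_n) obeying the same recurrence with h_1 = 1 and h_i = 0 for 0 ≤ i < 1:
h_2 = 670·1 + 302·0 = 670
h_3 = 670·670 + 302·1 = 197
h_4 = 670·197 + 302·670 = 351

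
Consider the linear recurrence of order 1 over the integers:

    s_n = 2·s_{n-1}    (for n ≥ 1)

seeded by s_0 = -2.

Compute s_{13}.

-16384

s_1 = 2·-2 = -4
s_2 = 2·-4 = -8
s_3 = 2·-8 = -16
s_4 = 2·-16 = -32
s_5 = 2·-32 = -64
s_6 = 2·-64 = -128
s_7 = 2·-128 = -256
s_8 = 2·-256 = -512
s_9 = 2·-512 = -1024
s_10 = 2·-1024 = -2048
s_11 = 2·-2048 = -4096
s_12 = 2·-4096 = -8192
s_13 = 2·-8192 = -16384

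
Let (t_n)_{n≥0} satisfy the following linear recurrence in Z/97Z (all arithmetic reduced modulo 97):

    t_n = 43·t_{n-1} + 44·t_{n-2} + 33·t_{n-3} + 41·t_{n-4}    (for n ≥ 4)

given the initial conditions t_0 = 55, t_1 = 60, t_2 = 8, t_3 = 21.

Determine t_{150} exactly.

t_4 = 43·21 + 44·8 + 33·60 + 41·55 = 58
t_5 = 43·58 + 44·21 + 33·8 + 41·60 = 31
t_6 = 43·31 + 44·58 + 33·21 + 41·8 = 56
t_7 = 43·56 + 44·31 + 33·58 + 41·21 = 48
t_8 = 43·48 + 44·56 + 33·31 + 41·58 = 72
t_9 = 43·72 + 44·48 + 33·56 + 41·31 = 82
Continuing the recurrence:
  t_10 = 1;  t_11 = 41;  t_12 = 93;  t_13 = 80;  t_14 = 2;  t_15 = 14
  t_16 = 62;  t_17 = 32;  t_18 = 89;  t_19 = 95;  t_20 = 56;  t_21 = 70
  t_22 = 36;  t_23 = 89;  t_24 = 26;  t_25 = 71;  t_26 = 74;  t_27 = 46
  t_28 = 10;  t_29 = 47;  t_30 = 29;  t_31 = 2;  t_32 = 25;  t_33 = 70
  t_34 = 30;  t_35 = 39;  t_36 = 27;  t_37 = 44;  t_38 = 68;  t_39 = 75
  t_40 = 46;  t_41 = 14;  t_42 = 32;  t_43 = 86;  t_44 = 82;  t_45 = 16
  t_46 = 7;  t_47 = 59;  t_48 = 42;  t_49 = 51;  t_50 = 67;  t_51 = 6
  t_52 = 15;  t_53 = 70;  t_54 = 19;  t_55 = 79;  t_56 = 77;  t_57 = 2
  t_58 = 70;  t_59 = 51;  t_60 = 57;  t_61 = 6;  t_62 = 44;  t_63 = 17
  t_64 = 61;  t_65 = 25;  t_66 = 13;  t_67 = 4;  t_68 = 93;  t_69 = 3
  t_70 = 36;  t_71 = 63;  t_72 = 57;  t_73 = 35;  t_74 = 2;  t_75 = 76
  t_76 = 58;  t_77 = 64;  t_78 = 37;  t_79 = 28;  t_80 = 47;  t_81 = 17
  t_82 = 2;  t_83 = 41;  t_84 = 71;  t_85 = 91;  t_86 = 33;  t_87 = 38
  t_88 = 76;  t_89 = 60;  t_90 = 92;  t_91 = 89;  t_92 = 70;  t_93 = 6
  t_94 = 56;  t_95 = 95;  t_96 = 14;  t_97 = 86;  t_98 = 45;  t_99 = 85
  t_100 = 26;  t_101 = 72;  t_102 = 63;  t_103 = 35;  t_104 = 56;  t_105 = 55
  t_106 = 31;  t_107 = 52;  t_108 = 48;  t_109 = 64;  t_110 = 91;  t_111 = 66
  t_112 = 58;  t_113 = 64;  t_114 = 58;  t_115 = 36;  t_116 = 54;  t_117 = 5
  t_118 = 46;  t_119 = 24;  t_120 = 3;  t_121 = 95;  t_122 = 8;  t_123 = 78
  t_124 = 77;  t_125 = 38;  t_126 = 67;  t_127 = 10;  t_128 = 29;  t_129 = 24
  t_130 = 50;  t_131 = 14;  t_132 = 30;  t_133 = 78;  t_134 = 8;  t_135 = 5
  t_136 = 6;  t_137 = 60;  t_138 = 39;  t_139 = 64;  t_140 = 1;  t_141 = 10
  t_142 = 14;  t_143 = 13;  t_144 = 91;  t_145 = 22;  t_146 = 36;  t_147 = 38
  t_148 = 12
t_149 = 43·12 + 44·38 + 33·36 + 41·22 = 10
t_150 = 43·10 + 44·12 + 33·38 + 41·36 = 2

2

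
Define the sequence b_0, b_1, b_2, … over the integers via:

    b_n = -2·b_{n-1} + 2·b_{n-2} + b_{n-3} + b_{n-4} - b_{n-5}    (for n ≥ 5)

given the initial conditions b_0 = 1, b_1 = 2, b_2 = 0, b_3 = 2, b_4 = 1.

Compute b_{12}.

b_5 = -2·1 + 2·2 + 1·0 + 1·2 + -1·1 = 3
b_6 = -2·3 + 2·1 + 1·2 + 1·0 + -1·2 = -4
b_7 = -2·-4 + 2·3 + 1·1 + 1·2 + -1·0 = 17
b_8 = -2·17 + 2·-4 + 1·3 + 1·1 + -1·2 = -40
b_9 = -2·-40 + 2·17 + 1·-4 + 1·3 + -1·1 = 112
b_10 = -2·112 + 2·-40 + 1·17 + 1·-4 + -1·3 = -294
b_11 = -2·-294 + 2·112 + 1·-40 + 1·17 + -1·-4 = 793
b_12 = -2·793 + 2·-294 + 1·112 + 1·-40 + -1·17 = -2119

-2119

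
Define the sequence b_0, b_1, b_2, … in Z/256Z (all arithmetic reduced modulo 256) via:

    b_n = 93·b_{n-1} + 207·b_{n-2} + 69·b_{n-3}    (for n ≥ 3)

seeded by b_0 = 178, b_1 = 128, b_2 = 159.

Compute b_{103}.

61

b_3 = 93·159 + 207·128 + 69·178 = 61
b_4 = 93·61 + 207·159 + 69·128 = 58
b_5 = 93·58 + 207·61 + 69·159 = 64
b_6 = 93·64 + 207·58 + 69·61 = 151
b_7 = 93·151 + 207·64 + 69·58 = 61
b_8 = 93·61 + 207·151 + 69·64 = 130
b_9 = 93·130 + 207·61 + 69·151 = 64
b_10 = 93·64 + 207·130 + 69·61 = 207
b_11 = 93·207 + 207·64 + 69·130 = 253
b_12 = 93·253 + 207·207 + 69·64 = 138
b_13 = 93·138 + 207·253 + 69·207 = 128
b_14 = 93·128 + 207·138 + 69·253 = 71
b_15 = 93·71 + 207·128 + 69·138 = 125
b_16 = 93·125 + 207·71 + 69·128 = 82
b_17 = 93·82 + 207·125 + 69·71 = 0
b_18 = 93·0 + 207·82 + 69·125 = 255
b_19 = 93·255 + 207·0 + 69·82 = 189
b_20 = 93·189 + 207·255 + 69·0 = 218
b_21 = 93·218 + 207·189 + 69·255 = 192
b_22 = 93·192 + 207·218 + 69·189 = 247
b_23 = 93·247 + 207·192 + 69·218 = 189
b_24 = 93·189 + 207·247 + 69·192 = 34
b_25 = 93·34 + 207·189 + 69·247 = 192
b_26 = 93·192 + 207·34 + 69·189 = 47
b_27 = 93·47 + 207·192 + 69·34 = 125
b_28 = 93·125 + 207·47 + 69·192 = 42
b_29 = 93·42 + 207·125 + 69·47 = 0
b_30 = 93·0 + 207·42 + 69·125 = 167
b_31 = 93·167 + 207·0 + 69·42 = 253
b_32 = 93·253 + 207·167 + 69·0 = 242
b_33 = 93·242 + 207·253 + 69·167 = 128
b_34 = 93·128 + 207·242 + 69·253 = 95
b_35 = 93·95 + 207·128 + 69·242 = 61
b_36 = 93·61 + 207·95 + 69·128 = 122
b_37 = 93·122 + 207·61 + 69·95 = 64
b_38 = 93·64 + 207·122 + 69·61 = 87
b_39 = 93·87 + 207·64 + 69·122 = 61
b_40 = 93·61 + 207·87 + 69·64 = 194
b_41 = 93·194 + 207·61 + 69·87 = 64
b_42 = 93·64 + 207·194 + 69·61 = 143
b_43 = 93·143 + 207·64 + 69·194 = 253
b_44 = 93·253 + 207·143 + 69·64 = 202
b_45 = 93·202 + 207·253 + 69·143 = 128
b_46 = 93·128 + 207·202 + 69·253 = 7
b_47 = 93·7 + 207·128 + 69·202 = 125
b_48 = 93·125 + 207·7 + 69·128 = 146
b_49 = 93·146 + 207·125 + 69·7 = 0
b_50 = 93·0 + 207·146 + 69·125 = 191
b_51 = 93·191 + 207·0 + 69·146 = 189
b_52 = 93·189 + 207·191 + 69·0 = 26
b_53 = 93·26 + 207·189 + 69·191 = 192
b_54 = 93·192 + 207·26 + 69·189 = 183
b_55 = 93·183 + 207·192 + 69·26 = 189
b_56 = 93·189 + 207·183 + 69·192 = 98
b_57 = 93·98 + 207·189 + 69·183 = 192
b_58 = 93·192 + 207·98 + 69·189 = 239
b_59 = 93·239 + 207·192 + 69·98 = 125
b_60 = 93·125 + 207·239 + 69·192 = 106
b_61 = 93·106 + 207·125 + 69·239 = 0
b_62 = 93·0 + 207·106 + 69·125 = 103
b_63 = 93·103 + 207·0 + 69·106 = 253
b_64 = 93·253 + 207·103 + 69·0 = 50
b_65 = 93·50 + 207·253 + 69·103 = 128
b_66 = 93·128 + 207·50 + 69·253 = 31
b_67 = 93·31 + 207·128 + 69·50 = 61
b_68 = 93·61 + 207·31 + 69·128 = 186
b_69 = 93·186 + 207·61 + 69·31 = 64
b_70 = 93·64 + 207·186 + 69·61 = 23
b_71 = 93·23 + 207·64 + 69·186 = 61
b_72 = 93·61 + 207·23 + 69·64 = 2
b_73 = 93·2 + 207·61 + 69·23 = 64
b_74 = 93·64 + 207·2 + 69·61 = 79
b_75 = 93·79 + 207·64 + 69·2 = 253
b_76 = 93·253 + 207·79 + 69·64 = 10
b_77 = 93·10 + 207·253 + 69·79 = 128
b_78 = 93·128 + 207·10 + 69·253 = 199
b_79 = 93·199 + 207·128 + 69·10 = 125
b_80 = 93·125 + 207·199 + 69·128 = 210
b_81 = 93·210 + 207·125 + 69·199 = 0
b_82 = 93·0 + 207·210 + 69·125 = 127
b_83 = 93·127 + 207·0 + 69·210 = 189
b_84 = 93·189 + 207·127 + 69·0 = 90
b_85 = 93·90 + 207·189 + 69·127 = 192
b_86 = 93·192 + 207·90 + 69·189 = 119
b_87 = 93·119 + 207·192 + 69·90 = 189
b_88 = 93·189 + 207·119 + 69·192 = 162
b_89 = 93·162 + 207·189 + 69·119 = 192
b_90 = 93·192 + 207·162 + 69·189 = 175
b_91 = 93·175 + 207·192 + 69·162 = 125
b_92 = 93·125 + 207·175 + 69·192 = 170
b_93 = 93·170 + 207·125 + 69·175 = 0
b_94 = 93·0 + 207·170 + 69·125 = 39
b_95 = 93·39 + 207·0 + 69·170 = 253
b_96 = 93·253 + 207·39 + 69·0 = 114
b_97 = 93·114 + 207·253 + 69·39 = 128
b_98 = 93·128 + 207·114 + 69·253 = 223
b_99 = 93·223 + 207·128 + 69·114 = 61
b_100 = 93·61 + 207·223 + 69·128 = 250
b_101 = 93·250 + 207·61 + 69·223 = 64
b_102 = 93·64 + 207·250 + 69·61 = 215
b_103 = 93·215 + 207·64 + 69·250 = 61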